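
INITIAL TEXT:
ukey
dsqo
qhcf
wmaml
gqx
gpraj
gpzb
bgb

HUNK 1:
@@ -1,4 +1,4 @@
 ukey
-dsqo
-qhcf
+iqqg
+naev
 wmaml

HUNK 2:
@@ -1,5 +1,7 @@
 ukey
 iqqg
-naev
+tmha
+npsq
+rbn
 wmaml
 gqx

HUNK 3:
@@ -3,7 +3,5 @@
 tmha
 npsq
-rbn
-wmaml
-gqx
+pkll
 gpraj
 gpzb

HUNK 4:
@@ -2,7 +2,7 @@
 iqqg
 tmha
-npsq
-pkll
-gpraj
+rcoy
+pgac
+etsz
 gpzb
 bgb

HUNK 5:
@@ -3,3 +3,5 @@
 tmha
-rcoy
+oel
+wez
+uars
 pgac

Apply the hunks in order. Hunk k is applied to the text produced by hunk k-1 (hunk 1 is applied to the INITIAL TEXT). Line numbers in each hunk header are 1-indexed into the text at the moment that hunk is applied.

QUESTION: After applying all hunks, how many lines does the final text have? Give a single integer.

Hunk 1: at line 1 remove [dsqo,qhcf] add [iqqg,naev] -> 8 lines: ukey iqqg naev wmaml gqx gpraj gpzb bgb
Hunk 2: at line 1 remove [naev] add [tmha,npsq,rbn] -> 10 lines: ukey iqqg tmha npsq rbn wmaml gqx gpraj gpzb bgb
Hunk 3: at line 3 remove [rbn,wmaml,gqx] add [pkll] -> 8 lines: ukey iqqg tmha npsq pkll gpraj gpzb bgb
Hunk 4: at line 2 remove [npsq,pkll,gpraj] add [rcoy,pgac,etsz] -> 8 lines: ukey iqqg tmha rcoy pgac etsz gpzb bgb
Hunk 5: at line 3 remove [rcoy] add [oel,wez,uars] -> 10 lines: ukey iqqg tmha oel wez uars pgac etsz gpzb bgb
Final line count: 10

Answer: 10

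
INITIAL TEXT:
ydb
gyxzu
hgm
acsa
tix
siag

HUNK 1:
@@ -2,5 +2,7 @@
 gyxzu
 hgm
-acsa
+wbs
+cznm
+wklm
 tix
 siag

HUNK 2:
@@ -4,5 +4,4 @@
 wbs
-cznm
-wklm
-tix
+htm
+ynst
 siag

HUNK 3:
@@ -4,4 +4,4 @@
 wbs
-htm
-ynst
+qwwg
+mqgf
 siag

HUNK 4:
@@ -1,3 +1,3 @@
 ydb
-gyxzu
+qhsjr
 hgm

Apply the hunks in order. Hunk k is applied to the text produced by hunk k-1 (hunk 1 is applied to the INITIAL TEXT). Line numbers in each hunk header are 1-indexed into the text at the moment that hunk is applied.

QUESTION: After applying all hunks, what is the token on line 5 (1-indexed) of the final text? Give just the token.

Hunk 1: at line 2 remove [acsa] add [wbs,cznm,wklm] -> 8 lines: ydb gyxzu hgm wbs cznm wklm tix siag
Hunk 2: at line 4 remove [cznm,wklm,tix] add [htm,ynst] -> 7 lines: ydb gyxzu hgm wbs htm ynst siag
Hunk 3: at line 4 remove [htm,ynst] add [qwwg,mqgf] -> 7 lines: ydb gyxzu hgm wbs qwwg mqgf siag
Hunk 4: at line 1 remove [gyxzu] add [qhsjr] -> 7 lines: ydb qhsjr hgm wbs qwwg mqgf siag
Final line 5: qwwg

Answer: qwwg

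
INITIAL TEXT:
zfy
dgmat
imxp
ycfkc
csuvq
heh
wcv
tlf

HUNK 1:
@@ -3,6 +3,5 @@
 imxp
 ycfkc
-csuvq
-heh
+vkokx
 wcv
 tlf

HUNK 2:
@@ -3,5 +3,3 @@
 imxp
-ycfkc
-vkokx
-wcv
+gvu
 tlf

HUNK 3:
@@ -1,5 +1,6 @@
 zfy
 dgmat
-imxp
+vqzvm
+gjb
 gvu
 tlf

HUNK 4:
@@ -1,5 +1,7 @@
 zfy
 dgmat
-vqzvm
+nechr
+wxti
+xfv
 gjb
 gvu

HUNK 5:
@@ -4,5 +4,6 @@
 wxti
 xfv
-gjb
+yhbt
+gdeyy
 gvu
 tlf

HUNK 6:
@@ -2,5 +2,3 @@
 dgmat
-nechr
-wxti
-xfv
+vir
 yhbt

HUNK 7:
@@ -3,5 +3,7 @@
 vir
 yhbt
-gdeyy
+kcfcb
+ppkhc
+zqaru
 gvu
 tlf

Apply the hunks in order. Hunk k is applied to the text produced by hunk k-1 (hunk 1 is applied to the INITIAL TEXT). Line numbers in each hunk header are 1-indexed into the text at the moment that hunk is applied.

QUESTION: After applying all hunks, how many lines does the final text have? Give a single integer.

Answer: 9

Derivation:
Hunk 1: at line 3 remove [csuvq,heh] add [vkokx] -> 7 lines: zfy dgmat imxp ycfkc vkokx wcv tlf
Hunk 2: at line 3 remove [ycfkc,vkokx,wcv] add [gvu] -> 5 lines: zfy dgmat imxp gvu tlf
Hunk 3: at line 1 remove [imxp] add [vqzvm,gjb] -> 6 lines: zfy dgmat vqzvm gjb gvu tlf
Hunk 4: at line 1 remove [vqzvm] add [nechr,wxti,xfv] -> 8 lines: zfy dgmat nechr wxti xfv gjb gvu tlf
Hunk 5: at line 4 remove [gjb] add [yhbt,gdeyy] -> 9 lines: zfy dgmat nechr wxti xfv yhbt gdeyy gvu tlf
Hunk 6: at line 2 remove [nechr,wxti,xfv] add [vir] -> 7 lines: zfy dgmat vir yhbt gdeyy gvu tlf
Hunk 7: at line 3 remove [gdeyy] add [kcfcb,ppkhc,zqaru] -> 9 lines: zfy dgmat vir yhbt kcfcb ppkhc zqaru gvu tlf
Final line count: 9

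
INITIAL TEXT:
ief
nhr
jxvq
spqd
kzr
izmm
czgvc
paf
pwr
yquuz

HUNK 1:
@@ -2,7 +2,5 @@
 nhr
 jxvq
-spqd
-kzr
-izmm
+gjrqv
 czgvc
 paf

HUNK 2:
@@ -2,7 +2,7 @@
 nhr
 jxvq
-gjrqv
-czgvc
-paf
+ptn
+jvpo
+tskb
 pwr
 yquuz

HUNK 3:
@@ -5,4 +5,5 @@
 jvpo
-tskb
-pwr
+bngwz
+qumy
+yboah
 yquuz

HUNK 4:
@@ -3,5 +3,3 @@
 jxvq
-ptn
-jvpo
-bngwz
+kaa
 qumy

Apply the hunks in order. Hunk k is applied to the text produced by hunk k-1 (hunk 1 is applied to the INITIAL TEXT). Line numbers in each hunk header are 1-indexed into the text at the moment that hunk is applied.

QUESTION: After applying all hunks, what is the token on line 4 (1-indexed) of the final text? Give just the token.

Answer: kaa

Derivation:
Hunk 1: at line 2 remove [spqd,kzr,izmm] add [gjrqv] -> 8 lines: ief nhr jxvq gjrqv czgvc paf pwr yquuz
Hunk 2: at line 2 remove [gjrqv,czgvc,paf] add [ptn,jvpo,tskb] -> 8 lines: ief nhr jxvq ptn jvpo tskb pwr yquuz
Hunk 3: at line 5 remove [tskb,pwr] add [bngwz,qumy,yboah] -> 9 lines: ief nhr jxvq ptn jvpo bngwz qumy yboah yquuz
Hunk 4: at line 3 remove [ptn,jvpo,bngwz] add [kaa] -> 7 lines: ief nhr jxvq kaa qumy yboah yquuz
Final line 4: kaa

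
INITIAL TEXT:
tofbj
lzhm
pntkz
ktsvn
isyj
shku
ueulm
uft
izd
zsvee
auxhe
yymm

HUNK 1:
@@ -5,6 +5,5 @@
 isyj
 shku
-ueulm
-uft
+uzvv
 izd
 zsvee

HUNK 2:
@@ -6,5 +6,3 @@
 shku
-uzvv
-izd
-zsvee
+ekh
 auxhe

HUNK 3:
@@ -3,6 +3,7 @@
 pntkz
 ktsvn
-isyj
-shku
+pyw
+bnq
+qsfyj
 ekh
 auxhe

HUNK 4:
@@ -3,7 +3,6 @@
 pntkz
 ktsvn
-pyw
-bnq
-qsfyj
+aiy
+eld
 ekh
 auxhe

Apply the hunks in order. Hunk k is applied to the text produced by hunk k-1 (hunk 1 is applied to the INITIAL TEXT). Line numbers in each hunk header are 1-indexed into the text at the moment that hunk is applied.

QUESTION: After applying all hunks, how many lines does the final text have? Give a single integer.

Hunk 1: at line 5 remove [ueulm,uft] add [uzvv] -> 11 lines: tofbj lzhm pntkz ktsvn isyj shku uzvv izd zsvee auxhe yymm
Hunk 2: at line 6 remove [uzvv,izd,zsvee] add [ekh] -> 9 lines: tofbj lzhm pntkz ktsvn isyj shku ekh auxhe yymm
Hunk 3: at line 3 remove [isyj,shku] add [pyw,bnq,qsfyj] -> 10 lines: tofbj lzhm pntkz ktsvn pyw bnq qsfyj ekh auxhe yymm
Hunk 4: at line 3 remove [pyw,bnq,qsfyj] add [aiy,eld] -> 9 lines: tofbj lzhm pntkz ktsvn aiy eld ekh auxhe yymm
Final line count: 9

Answer: 9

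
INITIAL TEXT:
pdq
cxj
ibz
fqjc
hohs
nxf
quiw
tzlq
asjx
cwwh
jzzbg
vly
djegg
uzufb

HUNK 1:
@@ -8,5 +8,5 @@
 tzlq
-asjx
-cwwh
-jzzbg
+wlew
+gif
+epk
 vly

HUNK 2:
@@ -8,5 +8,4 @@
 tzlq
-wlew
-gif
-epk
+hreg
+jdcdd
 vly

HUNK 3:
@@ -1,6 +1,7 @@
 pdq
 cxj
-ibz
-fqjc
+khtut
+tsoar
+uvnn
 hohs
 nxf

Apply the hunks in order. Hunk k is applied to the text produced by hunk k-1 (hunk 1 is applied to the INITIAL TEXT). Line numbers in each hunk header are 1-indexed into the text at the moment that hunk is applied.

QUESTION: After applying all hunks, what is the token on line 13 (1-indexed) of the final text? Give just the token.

Hunk 1: at line 8 remove [asjx,cwwh,jzzbg] add [wlew,gif,epk] -> 14 lines: pdq cxj ibz fqjc hohs nxf quiw tzlq wlew gif epk vly djegg uzufb
Hunk 2: at line 8 remove [wlew,gif,epk] add [hreg,jdcdd] -> 13 lines: pdq cxj ibz fqjc hohs nxf quiw tzlq hreg jdcdd vly djegg uzufb
Hunk 3: at line 1 remove [ibz,fqjc] add [khtut,tsoar,uvnn] -> 14 lines: pdq cxj khtut tsoar uvnn hohs nxf quiw tzlq hreg jdcdd vly djegg uzufb
Final line 13: djegg

Answer: djegg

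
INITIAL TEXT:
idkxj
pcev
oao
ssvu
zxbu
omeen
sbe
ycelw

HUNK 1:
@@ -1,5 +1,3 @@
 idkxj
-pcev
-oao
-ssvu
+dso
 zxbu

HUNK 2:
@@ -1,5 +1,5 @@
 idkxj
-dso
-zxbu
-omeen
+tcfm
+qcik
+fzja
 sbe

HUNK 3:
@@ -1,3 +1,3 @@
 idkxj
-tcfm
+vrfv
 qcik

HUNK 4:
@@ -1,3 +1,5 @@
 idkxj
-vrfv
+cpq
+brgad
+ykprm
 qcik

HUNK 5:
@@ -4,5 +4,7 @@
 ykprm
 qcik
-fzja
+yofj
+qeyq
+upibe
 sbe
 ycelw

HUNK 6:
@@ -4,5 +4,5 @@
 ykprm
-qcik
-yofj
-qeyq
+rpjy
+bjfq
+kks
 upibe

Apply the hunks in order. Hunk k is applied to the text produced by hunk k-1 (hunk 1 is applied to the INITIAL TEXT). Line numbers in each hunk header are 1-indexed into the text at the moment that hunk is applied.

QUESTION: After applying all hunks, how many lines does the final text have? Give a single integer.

Answer: 10

Derivation:
Hunk 1: at line 1 remove [pcev,oao,ssvu] add [dso] -> 6 lines: idkxj dso zxbu omeen sbe ycelw
Hunk 2: at line 1 remove [dso,zxbu,omeen] add [tcfm,qcik,fzja] -> 6 lines: idkxj tcfm qcik fzja sbe ycelw
Hunk 3: at line 1 remove [tcfm] add [vrfv] -> 6 lines: idkxj vrfv qcik fzja sbe ycelw
Hunk 4: at line 1 remove [vrfv] add [cpq,brgad,ykprm] -> 8 lines: idkxj cpq brgad ykprm qcik fzja sbe ycelw
Hunk 5: at line 4 remove [fzja] add [yofj,qeyq,upibe] -> 10 lines: idkxj cpq brgad ykprm qcik yofj qeyq upibe sbe ycelw
Hunk 6: at line 4 remove [qcik,yofj,qeyq] add [rpjy,bjfq,kks] -> 10 lines: idkxj cpq brgad ykprm rpjy bjfq kks upibe sbe ycelw
Final line count: 10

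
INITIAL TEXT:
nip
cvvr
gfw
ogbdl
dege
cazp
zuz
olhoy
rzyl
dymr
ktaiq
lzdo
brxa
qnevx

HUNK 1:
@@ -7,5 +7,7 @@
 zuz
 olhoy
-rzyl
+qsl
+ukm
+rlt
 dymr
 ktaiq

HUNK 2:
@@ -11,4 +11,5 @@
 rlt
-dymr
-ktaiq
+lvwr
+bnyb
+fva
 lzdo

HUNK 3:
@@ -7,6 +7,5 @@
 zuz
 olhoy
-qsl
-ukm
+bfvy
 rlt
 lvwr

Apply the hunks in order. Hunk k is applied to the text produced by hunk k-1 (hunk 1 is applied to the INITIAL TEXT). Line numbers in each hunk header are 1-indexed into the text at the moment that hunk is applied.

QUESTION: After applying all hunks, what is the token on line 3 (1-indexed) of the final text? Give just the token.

Answer: gfw

Derivation:
Hunk 1: at line 7 remove [rzyl] add [qsl,ukm,rlt] -> 16 lines: nip cvvr gfw ogbdl dege cazp zuz olhoy qsl ukm rlt dymr ktaiq lzdo brxa qnevx
Hunk 2: at line 11 remove [dymr,ktaiq] add [lvwr,bnyb,fva] -> 17 lines: nip cvvr gfw ogbdl dege cazp zuz olhoy qsl ukm rlt lvwr bnyb fva lzdo brxa qnevx
Hunk 3: at line 7 remove [qsl,ukm] add [bfvy] -> 16 lines: nip cvvr gfw ogbdl dege cazp zuz olhoy bfvy rlt lvwr bnyb fva lzdo brxa qnevx
Final line 3: gfw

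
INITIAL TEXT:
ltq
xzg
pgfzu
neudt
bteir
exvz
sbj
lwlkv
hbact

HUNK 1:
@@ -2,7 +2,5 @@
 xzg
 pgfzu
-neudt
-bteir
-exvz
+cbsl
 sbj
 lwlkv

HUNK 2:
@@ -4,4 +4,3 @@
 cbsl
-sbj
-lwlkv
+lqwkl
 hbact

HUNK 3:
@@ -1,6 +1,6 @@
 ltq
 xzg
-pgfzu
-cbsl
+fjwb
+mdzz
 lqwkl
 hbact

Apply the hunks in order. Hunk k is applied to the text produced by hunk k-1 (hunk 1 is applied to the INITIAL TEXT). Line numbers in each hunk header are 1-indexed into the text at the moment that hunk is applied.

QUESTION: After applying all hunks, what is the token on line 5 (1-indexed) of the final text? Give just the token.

Answer: lqwkl

Derivation:
Hunk 1: at line 2 remove [neudt,bteir,exvz] add [cbsl] -> 7 lines: ltq xzg pgfzu cbsl sbj lwlkv hbact
Hunk 2: at line 4 remove [sbj,lwlkv] add [lqwkl] -> 6 lines: ltq xzg pgfzu cbsl lqwkl hbact
Hunk 3: at line 1 remove [pgfzu,cbsl] add [fjwb,mdzz] -> 6 lines: ltq xzg fjwb mdzz lqwkl hbact
Final line 5: lqwkl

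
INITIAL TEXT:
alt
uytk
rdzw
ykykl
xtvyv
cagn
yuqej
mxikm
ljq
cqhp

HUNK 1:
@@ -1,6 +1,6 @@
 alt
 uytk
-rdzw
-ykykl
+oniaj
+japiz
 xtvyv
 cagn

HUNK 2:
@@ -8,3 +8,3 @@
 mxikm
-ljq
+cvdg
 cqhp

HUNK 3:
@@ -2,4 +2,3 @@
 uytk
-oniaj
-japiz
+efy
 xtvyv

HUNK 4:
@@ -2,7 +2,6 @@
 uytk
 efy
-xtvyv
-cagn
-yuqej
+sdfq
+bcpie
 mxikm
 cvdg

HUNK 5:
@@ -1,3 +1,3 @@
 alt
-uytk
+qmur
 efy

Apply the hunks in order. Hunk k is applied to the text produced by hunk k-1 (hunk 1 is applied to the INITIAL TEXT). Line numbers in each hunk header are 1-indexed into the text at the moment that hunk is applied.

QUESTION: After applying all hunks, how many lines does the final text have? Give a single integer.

Answer: 8

Derivation:
Hunk 1: at line 1 remove [rdzw,ykykl] add [oniaj,japiz] -> 10 lines: alt uytk oniaj japiz xtvyv cagn yuqej mxikm ljq cqhp
Hunk 2: at line 8 remove [ljq] add [cvdg] -> 10 lines: alt uytk oniaj japiz xtvyv cagn yuqej mxikm cvdg cqhp
Hunk 3: at line 2 remove [oniaj,japiz] add [efy] -> 9 lines: alt uytk efy xtvyv cagn yuqej mxikm cvdg cqhp
Hunk 4: at line 2 remove [xtvyv,cagn,yuqej] add [sdfq,bcpie] -> 8 lines: alt uytk efy sdfq bcpie mxikm cvdg cqhp
Hunk 5: at line 1 remove [uytk] add [qmur] -> 8 lines: alt qmur efy sdfq bcpie mxikm cvdg cqhp
Final line count: 8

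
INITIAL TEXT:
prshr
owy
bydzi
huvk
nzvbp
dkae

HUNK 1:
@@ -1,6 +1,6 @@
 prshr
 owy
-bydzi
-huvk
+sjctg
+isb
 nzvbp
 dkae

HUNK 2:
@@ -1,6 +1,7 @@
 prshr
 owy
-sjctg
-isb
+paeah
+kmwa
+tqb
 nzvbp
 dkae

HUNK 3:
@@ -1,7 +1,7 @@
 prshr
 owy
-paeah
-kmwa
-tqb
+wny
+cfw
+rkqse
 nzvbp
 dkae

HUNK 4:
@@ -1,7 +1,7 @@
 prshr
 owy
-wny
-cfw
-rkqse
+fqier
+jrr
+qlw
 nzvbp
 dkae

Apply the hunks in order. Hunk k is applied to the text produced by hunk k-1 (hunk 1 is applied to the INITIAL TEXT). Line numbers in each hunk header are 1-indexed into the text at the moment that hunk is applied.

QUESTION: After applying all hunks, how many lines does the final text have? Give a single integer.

Answer: 7

Derivation:
Hunk 1: at line 1 remove [bydzi,huvk] add [sjctg,isb] -> 6 lines: prshr owy sjctg isb nzvbp dkae
Hunk 2: at line 1 remove [sjctg,isb] add [paeah,kmwa,tqb] -> 7 lines: prshr owy paeah kmwa tqb nzvbp dkae
Hunk 3: at line 1 remove [paeah,kmwa,tqb] add [wny,cfw,rkqse] -> 7 lines: prshr owy wny cfw rkqse nzvbp dkae
Hunk 4: at line 1 remove [wny,cfw,rkqse] add [fqier,jrr,qlw] -> 7 lines: prshr owy fqier jrr qlw nzvbp dkae
Final line count: 7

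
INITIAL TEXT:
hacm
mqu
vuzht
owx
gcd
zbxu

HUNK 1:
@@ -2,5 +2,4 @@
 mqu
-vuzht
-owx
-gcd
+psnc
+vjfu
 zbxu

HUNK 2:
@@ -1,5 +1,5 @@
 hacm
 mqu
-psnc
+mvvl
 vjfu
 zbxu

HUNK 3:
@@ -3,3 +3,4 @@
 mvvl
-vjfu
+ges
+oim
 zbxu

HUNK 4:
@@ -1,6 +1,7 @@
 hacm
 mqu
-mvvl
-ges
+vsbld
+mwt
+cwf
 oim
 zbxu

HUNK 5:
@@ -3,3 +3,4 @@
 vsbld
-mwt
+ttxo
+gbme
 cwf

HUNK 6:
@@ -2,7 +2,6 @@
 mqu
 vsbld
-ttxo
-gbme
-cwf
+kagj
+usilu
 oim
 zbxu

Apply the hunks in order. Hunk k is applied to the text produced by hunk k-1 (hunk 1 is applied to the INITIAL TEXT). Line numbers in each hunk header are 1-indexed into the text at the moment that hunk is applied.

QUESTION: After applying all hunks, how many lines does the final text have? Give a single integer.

Answer: 7

Derivation:
Hunk 1: at line 2 remove [vuzht,owx,gcd] add [psnc,vjfu] -> 5 lines: hacm mqu psnc vjfu zbxu
Hunk 2: at line 1 remove [psnc] add [mvvl] -> 5 lines: hacm mqu mvvl vjfu zbxu
Hunk 3: at line 3 remove [vjfu] add [ges,oim] -> 6 lines: hacm mqu mvvl ges oim zbxu
Hunk 4: at line 1 remove [mvvl,ges] add [vsbld,mwt,cwf] -> 7 lines: hacm mqu vsbld mwt cwf oim zbxu
Hunk 5: at line 3 remove [mwt] add [ttxo,gbme] -> 8 lines: hacm mqu vsbld ttxo gbme cwf oim zbxu
Hunk 6: at line 2 remove [ttxo,gbme,cwf] add [kagj,usilu] -> 7 lines: hacm mqu vsbld kagj usilu oim zbxu
Final line count: 7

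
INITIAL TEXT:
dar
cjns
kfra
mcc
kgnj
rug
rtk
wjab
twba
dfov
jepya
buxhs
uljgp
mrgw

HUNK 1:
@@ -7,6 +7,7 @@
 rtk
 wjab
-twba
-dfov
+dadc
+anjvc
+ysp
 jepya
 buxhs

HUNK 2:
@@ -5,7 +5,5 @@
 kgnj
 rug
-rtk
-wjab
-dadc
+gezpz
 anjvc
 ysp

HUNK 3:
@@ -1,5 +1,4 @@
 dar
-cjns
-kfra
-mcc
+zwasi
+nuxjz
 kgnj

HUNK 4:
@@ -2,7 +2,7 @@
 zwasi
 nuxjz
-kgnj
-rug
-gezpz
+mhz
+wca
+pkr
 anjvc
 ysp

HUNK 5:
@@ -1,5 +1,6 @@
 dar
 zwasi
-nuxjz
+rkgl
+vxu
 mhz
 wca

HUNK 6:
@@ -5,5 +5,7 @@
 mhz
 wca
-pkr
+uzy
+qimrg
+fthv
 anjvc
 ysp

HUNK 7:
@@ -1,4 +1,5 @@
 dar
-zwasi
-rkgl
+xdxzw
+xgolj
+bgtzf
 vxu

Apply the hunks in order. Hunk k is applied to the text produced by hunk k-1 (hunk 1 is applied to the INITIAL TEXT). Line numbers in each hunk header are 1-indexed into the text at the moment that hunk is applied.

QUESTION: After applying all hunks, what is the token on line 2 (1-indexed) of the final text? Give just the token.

Answer: xdxzw

Derivation:
Hunk 1: at line 7 remove [twba,dfov] add [dadc,anjvc,ysp] -> 15 lines: dar cjns kfra mcc kgnj rug rtk wjab dadc anjvc ysp jepya buxhs uljgp mrgw
Hunk 2: at line 5 remove [rtk,wjab,dadc] add [gezpz] -> 13 lines: dar cjns kfra mcc kgnj rug gezpz anjvc ysp jepya buxhs uljgp mrgw
Hunk 3: at line 1 remove [cjns,kfra,mcc] add [zwasi,nuxjz] -> 12 lines: dar zwasi nuxjz kgnj rug gezpz anjvc ysp jepya buxhs uljgp mrgw
Hunk 4: at line 2 remove [kgnj,rug,gezpz] add [mhz,wca,pkr] -> 12 lines: dar zwasi nuxjz mhz wca pkr anjvc ysp jepya buxhs uljgp mrgw
Hunk 5: at line 1 remove [nuxjz] add [rkgl,vxu] -> 13 lines: dar zwasi rkgl vxu mhz wca pkr anjvc ysp jepya buxhs uljgp mrgw
Hunk 6: at line 5 remove [pkr] add [uzy,qimrg,fthv] -> 15 lines: dar zwasi rkgl vxu mhz wca uzy qimrg fthv anjvc ysp jepya buxhs uljgp mrgw
Hunk 7: at line 1 remove [zwasi,rkgl] add [xdxzw,xgolj,bgtzf] -> 16 lines: dar xdxzw xgolj bgtzf vxu mhz wca uzy qimrg fthv anjvc ysp jepya buxhs uljgp mrgw
Final line 2: xdxzw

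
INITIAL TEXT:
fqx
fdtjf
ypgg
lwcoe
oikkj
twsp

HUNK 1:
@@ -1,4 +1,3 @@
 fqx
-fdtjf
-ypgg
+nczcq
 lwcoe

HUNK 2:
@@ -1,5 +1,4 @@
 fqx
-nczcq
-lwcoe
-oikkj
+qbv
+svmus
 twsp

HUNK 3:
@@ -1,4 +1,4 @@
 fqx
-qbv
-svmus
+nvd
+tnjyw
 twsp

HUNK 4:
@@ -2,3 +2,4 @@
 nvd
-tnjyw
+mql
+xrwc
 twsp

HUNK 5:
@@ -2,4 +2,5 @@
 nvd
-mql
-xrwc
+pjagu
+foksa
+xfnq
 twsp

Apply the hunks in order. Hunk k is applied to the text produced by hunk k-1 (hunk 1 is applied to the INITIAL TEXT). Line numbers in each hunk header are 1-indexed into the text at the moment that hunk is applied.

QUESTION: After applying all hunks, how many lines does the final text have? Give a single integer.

Hunk 1: at line 1 remove [fdtjf,ypgg] add [nczcq] -> 5 lines: fqx nczcq lwcoe oikkj twsp
Hunk 2: at line 1 remove [nczcq,lwcoe,oikkj] add [qbv,svmus] -> 4 lines: fqx qbv svmus twsp
Hunk 3: at line 1 remove [qbv,svmus] add [nvd,tnjyw] -> 4 lines: fqx nvd tnjyw twsp
Hunk 4: at line 2 remove [tnjyw] add [mql,xrwc] -> 5 lines: fqx nvd mql xrwc twsp
Hunk 5: at line 2 remove [mql,xrwc] add [pjagu,foksa,xfnq] -> 6 lines: fqx nvd pjagu foksa xfnq twsp
Final line count: 6

Answer: 6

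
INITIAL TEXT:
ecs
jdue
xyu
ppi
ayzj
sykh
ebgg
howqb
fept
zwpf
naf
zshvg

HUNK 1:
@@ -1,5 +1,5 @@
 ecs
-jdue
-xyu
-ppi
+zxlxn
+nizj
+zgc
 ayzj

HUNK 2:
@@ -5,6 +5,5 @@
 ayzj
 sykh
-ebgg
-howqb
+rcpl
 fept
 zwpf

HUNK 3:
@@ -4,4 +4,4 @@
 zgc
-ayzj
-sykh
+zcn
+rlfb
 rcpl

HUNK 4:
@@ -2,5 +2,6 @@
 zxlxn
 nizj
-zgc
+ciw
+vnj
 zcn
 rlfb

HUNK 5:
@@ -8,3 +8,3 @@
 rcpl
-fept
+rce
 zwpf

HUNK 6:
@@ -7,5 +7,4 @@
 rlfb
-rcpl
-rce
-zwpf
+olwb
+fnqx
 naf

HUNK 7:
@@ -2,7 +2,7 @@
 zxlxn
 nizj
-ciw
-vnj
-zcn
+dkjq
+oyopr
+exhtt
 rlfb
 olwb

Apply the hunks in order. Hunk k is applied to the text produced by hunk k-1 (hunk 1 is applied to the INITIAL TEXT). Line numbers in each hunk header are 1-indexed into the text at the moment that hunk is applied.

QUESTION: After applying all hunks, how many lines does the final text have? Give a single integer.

Hunk 1: at line 1 remove [jdue,xyu,ppi] add [zxlxn,nizj,zgc] -> 12 lines: ecs zxlxn nizj zgc ayzj sykh ebgg howqb fept zwpf naf zshvg
Hunk 2: at line 5 remove [ebgg,howqb] add [rcpl] -> 11 lines: ecs zxlxn nizj zgc ayzj sykh rcpl fept zwpf naf zshvg
Hunk 3: at line 4 remove [ayzj,sykh] add [zcn,rlfb] -> 11 lines: ecs zxlxn nizj zgc zcn rlfb rcpl fept zwpf naf zshvg
Hunk 4: at line 2 remove [zgc] add [ciw,vnj] -> 12 lines: ecs zxlxn nizj ciw vnj zcn rlfb rcpl fept zwpf naf zshvg
Hunk 5: at line 8 remove [fept] add [rce] -> 12 lines: ecs zxlxn nizj ciw vnj zcn rlfb rcpl rce zwpf naf zshvg
Hunk 6: at line 7 remove [rcpl,rce,zwpf] add [olwb,fnqx] -> 11 lines: ecs zxlxn nizj ciw vnj zcn rlfb olwb fnqx naf zshvg
Hunk 7: at line 2 remove [ciw,vnj,zcn] add [dkjq,oyopr,exhtt] -> 11 lines: ecs zxlxn nizj dkjq oyopr exhtt rlfb olwb fnqx naf zshvg
Final line count: 11

Answer: 11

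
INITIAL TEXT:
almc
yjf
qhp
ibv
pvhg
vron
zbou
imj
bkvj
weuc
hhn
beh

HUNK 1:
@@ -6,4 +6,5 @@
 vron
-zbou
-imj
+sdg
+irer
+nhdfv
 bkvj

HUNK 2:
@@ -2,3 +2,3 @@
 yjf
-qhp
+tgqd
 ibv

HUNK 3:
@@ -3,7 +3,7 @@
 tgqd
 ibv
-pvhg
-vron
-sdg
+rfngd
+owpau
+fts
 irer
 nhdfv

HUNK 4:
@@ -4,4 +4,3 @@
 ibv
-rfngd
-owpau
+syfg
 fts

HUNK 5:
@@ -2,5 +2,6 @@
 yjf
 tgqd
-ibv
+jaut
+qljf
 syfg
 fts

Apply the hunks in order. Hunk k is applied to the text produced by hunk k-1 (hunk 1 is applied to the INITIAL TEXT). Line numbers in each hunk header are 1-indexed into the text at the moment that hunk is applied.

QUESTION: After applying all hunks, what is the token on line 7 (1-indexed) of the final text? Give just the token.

Hunk 1: at line 6 remove [zbou,imj] add [sdg,irer,nhdfv] -> 13 lines: almc yjf qhp ibv pvhg vron sdg irer nhdfv bkvj weuc hhn beh
Hunk 2: at line 2 remove [qhp] add [tgqd] -> 13 lines: almc yjf tgqd ibv pvhg vron sdg irer nhdfv bkvj weuc hhn beh
Hunk 3: at line 3 remove [pvhg,vron,sdg] add [rfngd,owpau,fts] -> 13 lines: almc yjf tgqd ibv rfngd owpau fts irer nhdfv bkvj weuc hhn beh
Hunk 4: at line 4 remove [rfngd,owpau] add [syfg] -> 12 lines: almc yjf tgqd ibv syfg fts irer nhdfv bkvj weuc hhn beh
Hunk 5: at line 2 remove [ibv] add [jaut,qljf] -> 13 lines: almc yjf tgqd jaut qljf syfg fts irer nhdfv bkvj weuc hhn beh
Final line 7: fts

Answer: fts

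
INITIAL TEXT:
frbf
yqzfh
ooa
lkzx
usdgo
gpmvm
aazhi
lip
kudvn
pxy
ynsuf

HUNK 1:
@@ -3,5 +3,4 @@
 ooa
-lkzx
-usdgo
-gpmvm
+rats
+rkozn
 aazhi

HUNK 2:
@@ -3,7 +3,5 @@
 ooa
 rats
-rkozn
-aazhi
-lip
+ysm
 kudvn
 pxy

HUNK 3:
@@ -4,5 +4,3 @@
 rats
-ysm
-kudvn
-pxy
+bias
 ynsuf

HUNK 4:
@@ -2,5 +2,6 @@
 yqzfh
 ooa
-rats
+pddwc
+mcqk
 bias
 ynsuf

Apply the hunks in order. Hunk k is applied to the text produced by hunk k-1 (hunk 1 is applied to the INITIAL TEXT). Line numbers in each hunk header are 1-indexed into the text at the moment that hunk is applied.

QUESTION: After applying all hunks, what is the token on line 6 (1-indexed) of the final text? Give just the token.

Hunk 1: at line 3 remove [lkzx,usdgo,gpmvm] add [rats,rkozn] -> 10 lines: frbf yqzfh ooa rats rkozn aazhi lip kudvn pxy ynsuf
Hunk 2: at line 3 remove [rkozn,aazhi,lip] add [ysm] -> 8 lines: frbf yqzfh ooa rats ysm kudvn pxy ynsuf
Hunk 3: at line 4 remove [ysm,kudvn,pxy] add [bias] -> 6 lines: frbf yqzfh ooa rats bias ynsuf
Hunk 4: at line 2 remove [rats] add [pddwc,mcqk] -> 7 lines: frbf yqzfh ooa pddwc mcqk bias ynsuf
Final line 6: bias

Answer: bias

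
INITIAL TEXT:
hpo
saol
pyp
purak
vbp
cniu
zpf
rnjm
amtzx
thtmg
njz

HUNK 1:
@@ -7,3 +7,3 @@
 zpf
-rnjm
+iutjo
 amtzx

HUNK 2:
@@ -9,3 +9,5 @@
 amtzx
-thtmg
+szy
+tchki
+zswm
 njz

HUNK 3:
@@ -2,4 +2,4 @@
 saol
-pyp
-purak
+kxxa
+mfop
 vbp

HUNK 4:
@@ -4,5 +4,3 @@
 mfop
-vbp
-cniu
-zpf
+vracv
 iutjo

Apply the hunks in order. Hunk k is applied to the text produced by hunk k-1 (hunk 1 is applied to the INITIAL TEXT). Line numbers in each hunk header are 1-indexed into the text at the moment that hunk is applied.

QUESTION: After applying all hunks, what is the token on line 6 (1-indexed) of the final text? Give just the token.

Answer: iutjo

Derivation:
Hunk 1: at line 7 remove [rnjm] add [iutjo] -> 11 lines: hpo saol pyp purak vbp cniu zpf iutjo amtzx thtmg njz
Hunk 2: at line 9 remove [thtmg] add [szy,tchki,zswm] -> 13 lines: hpo saol pyp purak vbp cniu zpf iutjo amtzx szy tchki zswm njz
Hunk 3: at line 2 remove [pyp,purak] add [kxxa,mfop] -> 13 lines: hpo saol kxxa mfop vbp cniu zpf iutjo amtzx szy tchki zswm njz
Hunk 4: at line 4 remove [vbp,cniu,zpf] add [vracv] -> 11 lines: hpo saol kxxa mfop vracv iutjo amtzx szy tchki zswm njz
Final line 6: iutjo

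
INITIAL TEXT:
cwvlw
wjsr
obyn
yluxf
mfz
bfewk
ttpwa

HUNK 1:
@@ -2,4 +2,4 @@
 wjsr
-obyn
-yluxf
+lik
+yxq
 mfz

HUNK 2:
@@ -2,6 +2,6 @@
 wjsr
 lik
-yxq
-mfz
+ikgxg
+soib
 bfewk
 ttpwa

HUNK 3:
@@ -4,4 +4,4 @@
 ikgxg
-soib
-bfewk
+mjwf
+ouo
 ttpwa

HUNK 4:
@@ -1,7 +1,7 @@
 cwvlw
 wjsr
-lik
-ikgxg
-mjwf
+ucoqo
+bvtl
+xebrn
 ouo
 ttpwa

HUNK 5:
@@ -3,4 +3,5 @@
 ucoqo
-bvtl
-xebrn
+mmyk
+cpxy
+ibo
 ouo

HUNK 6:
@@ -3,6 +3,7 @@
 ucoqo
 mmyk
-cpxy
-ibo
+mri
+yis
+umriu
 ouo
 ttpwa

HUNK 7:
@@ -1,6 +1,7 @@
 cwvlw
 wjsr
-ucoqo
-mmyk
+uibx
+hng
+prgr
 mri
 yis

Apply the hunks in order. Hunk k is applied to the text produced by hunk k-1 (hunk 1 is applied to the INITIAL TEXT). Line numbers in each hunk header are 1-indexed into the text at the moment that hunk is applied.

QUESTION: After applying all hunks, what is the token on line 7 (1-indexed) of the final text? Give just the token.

Hunk 1: at line 2 remove [obyn,yluxf] add [lik,yxq] -> 7 lines: cwvlw wjsr lik yxq mfz bfewk ttpwa
Hunk 2: at line 2 remove [yxq,mfz] add [ikgxg,soib] -> 7 lines: cwvlw wjsr lik ikgxg soib bfewk ttpwa
Hunk 3: at line 4 remove [soib,bfewk] add [mjwf,ouo] -> 7 lines: cwvlw wjsr lik ikgxg mjwf ouo ttpwa
Hunk 4: at line 1 remove [lik,ikgxg,mjwf] add [ucoqo,bvtl,xebrn] -> 7 lines: cwvlw wjsr ucoqo bvtl xebrn ouo ttpwa
Hunk 5: at line 3 remove [bvtl,xebrn] add [mmyk,cpxy,ibo] -> 8 lines: cwvlw wjsr ucoqo mmyk cpxy ibo ouo ttpwa
Hunk 6: at line 3 remove [cpxy,ibo] add [mri,yis,umriu] -> 9 lines: cwvlw wjsr ucoqo mmyk mri yis umriu ouo ttpwa
Hunk 7: at line 1 remove [ucoqo,mmyk] add [uibx,hng,prgr] -> 10 lines: cwvlw wjsr uibx hng prgr mri yis umriu ouo ttpwa
Final line 7: yis

Answer: yis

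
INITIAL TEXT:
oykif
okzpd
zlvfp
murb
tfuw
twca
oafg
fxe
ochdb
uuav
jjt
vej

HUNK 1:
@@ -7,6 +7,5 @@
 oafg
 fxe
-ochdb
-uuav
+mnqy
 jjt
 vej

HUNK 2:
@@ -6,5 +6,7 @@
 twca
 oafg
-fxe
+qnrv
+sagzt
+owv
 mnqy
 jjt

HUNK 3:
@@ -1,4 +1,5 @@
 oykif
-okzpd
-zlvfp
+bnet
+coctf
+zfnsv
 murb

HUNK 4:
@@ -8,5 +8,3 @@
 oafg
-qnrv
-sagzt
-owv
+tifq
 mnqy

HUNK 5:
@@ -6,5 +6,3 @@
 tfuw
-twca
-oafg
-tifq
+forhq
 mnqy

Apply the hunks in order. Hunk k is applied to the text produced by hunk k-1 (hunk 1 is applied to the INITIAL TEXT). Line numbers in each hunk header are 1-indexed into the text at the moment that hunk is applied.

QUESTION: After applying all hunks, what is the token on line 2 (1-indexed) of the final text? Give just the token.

Hunk 1: at line 7 remove [ochdb,uuav] add [mnqy] -> 11 lines: oykif okzpd zlvfp murb tfuw twca oafg fxe mnqy jjt vej
Hunk 2: at line 6 remove [fxe] add [qnrv,sagzt,owv] -> 13 lines: oykif okzpd zlvfp murb tfuw twca oafg qnrv sagzt owv mnqy jjt vej
Hunk 3: at line 1 remove [okzpd,zlvfp] add [bnet,coctf,zfnsv] -> 14 lines: oykif bnet coctf zfnsv murb tfuw twca oafg qnrv sagzt owv mnqy jjt vej
Hunk 4: at line 8 remove [qnrv,sagzt,owv] add [tifq] -> 12 lines: oykif bnet coctf zfnsv murb tfuw twca oafg tifq mnqy jjt vej
Hunk 5: at line 6 remove [twca,oafg,tifq] add [forhq] -> 10 lines: oykif bnet coctf zfnsv murb tfuw forhq mnqy jjt vej
Final line 2: bnet

Answer: bnet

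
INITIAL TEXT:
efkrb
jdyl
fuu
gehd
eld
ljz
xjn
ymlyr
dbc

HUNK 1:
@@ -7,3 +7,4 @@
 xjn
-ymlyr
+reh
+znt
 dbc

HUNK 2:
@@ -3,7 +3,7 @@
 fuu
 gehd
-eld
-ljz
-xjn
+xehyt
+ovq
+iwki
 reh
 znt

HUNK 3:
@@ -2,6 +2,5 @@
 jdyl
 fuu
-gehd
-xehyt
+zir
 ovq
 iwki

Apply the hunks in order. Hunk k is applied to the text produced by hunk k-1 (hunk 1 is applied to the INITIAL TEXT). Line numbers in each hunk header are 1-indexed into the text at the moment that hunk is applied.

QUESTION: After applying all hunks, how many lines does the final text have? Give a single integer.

Hunk 1: at line 7 remove [ymlyr] add [reh,znt] -> 10 lines: efkrb jdyl fuu gehd eld ljz xjn reh znt dbc
Hunk 2: at line 3 remove [eld,ljz,xjn] add [xehyt,ovq,iwki] -> 10 lines: efkrb jdyl fuu gehd xehyt ovq iwki reh znt dbc
Hunk 3: at line 2 remove [gehd,xehyt] add [zir] -> 9 lines: efkrb jdyl fuu zir ovq iwki reh znt dbc
Final line count: 9

Answer: 9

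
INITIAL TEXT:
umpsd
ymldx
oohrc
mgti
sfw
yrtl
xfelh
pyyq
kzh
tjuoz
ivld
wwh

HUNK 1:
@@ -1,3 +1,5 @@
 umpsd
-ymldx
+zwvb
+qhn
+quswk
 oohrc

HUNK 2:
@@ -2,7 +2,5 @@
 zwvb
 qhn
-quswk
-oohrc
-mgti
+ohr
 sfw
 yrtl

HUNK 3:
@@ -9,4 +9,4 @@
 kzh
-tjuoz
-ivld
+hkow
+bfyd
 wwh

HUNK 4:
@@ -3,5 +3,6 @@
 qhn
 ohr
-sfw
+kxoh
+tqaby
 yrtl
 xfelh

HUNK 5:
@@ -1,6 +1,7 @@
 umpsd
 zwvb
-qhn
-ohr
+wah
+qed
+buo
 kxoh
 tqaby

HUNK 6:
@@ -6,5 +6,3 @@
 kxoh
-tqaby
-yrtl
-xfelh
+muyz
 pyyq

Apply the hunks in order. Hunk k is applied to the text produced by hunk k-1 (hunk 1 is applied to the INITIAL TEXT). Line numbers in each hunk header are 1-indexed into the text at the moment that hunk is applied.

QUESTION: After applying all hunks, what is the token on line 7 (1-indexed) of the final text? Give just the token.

Hunk 1: at line 1 remove [ymldx] add [zwvb,qhn,quswk] -> 14 lines: umpsd zwvb qhn quswk oohrc mgti sfw yrtl xfelh pyyq kzh tjuoz ivld wwh
Hunk 2: at line 2 remove [quswk,oohrc,mgti] add [ohr] -> 12 lines: umpsd zwvb qhn ohr sfw yrtl xfelh pyyq kzh tjuoz ivld wwh
Hunk 3: at line 9 remove [tjuoz,ivld] add [hkow,bfyd] -> 12 lines: umpsd zwvb qhn ohr sfw yrtl xfelh pyyq kzh hkow bfyd wwh
Hunk 4: at line 3 remove [sfw] add [kxoh,tqaby] -> 13 lines: umpsd zwvb qhn ohr kxoh tqaby yrtl xfelh pyyq kzh hkow bfyd wwh
Hunk 5: at line 1 remove [qhn,ohr] add [wah,qed,buo] -> 14 lines: umpsd zwvb wah qed buo kxoh tqaby yrtl xfelh pyyq kzh hkow bfyd wwh
Hunk 6: at line 6 remove [tqaby,yrtl,xfelh] add [muyz] -> 12 lines: umpsd zwvb wah qed buo kxoh muyz pyyq kzh hkow bfyd wwh
Final line 7: muyz

Answer: muyz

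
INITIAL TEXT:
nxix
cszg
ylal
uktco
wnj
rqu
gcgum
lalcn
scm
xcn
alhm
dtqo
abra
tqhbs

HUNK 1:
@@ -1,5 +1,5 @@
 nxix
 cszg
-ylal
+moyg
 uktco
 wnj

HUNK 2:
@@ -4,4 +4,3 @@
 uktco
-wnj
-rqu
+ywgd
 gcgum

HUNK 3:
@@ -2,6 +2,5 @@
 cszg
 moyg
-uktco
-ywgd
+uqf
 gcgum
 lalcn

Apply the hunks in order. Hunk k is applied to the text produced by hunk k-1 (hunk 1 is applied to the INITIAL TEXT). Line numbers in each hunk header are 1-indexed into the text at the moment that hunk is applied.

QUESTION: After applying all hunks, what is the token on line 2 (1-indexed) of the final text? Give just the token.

Answer: cszg

Derivation:
Hunk 1: at line 1 remove [ylal] add [moyg] -> 14 lines: nxix cszg moyg uktco wnj rqu gcgum lalcn scm xcn alhm dtqo abra tqhbs
Hunk 2: at line 4 remove [wnj,rqu] add [ywgd] -> 13 lines: nxix cszg moyg uktco ywgd gcgum lalcn scm xcn alhm dtqo abra tqhbs
Hunk 3: at line 2 remove [uktco,ywgd] add [uqf] -> 12 lines: nxix cszg moyg uqf gcgum lalcn scm xcn alhm dtqo abra tqhbs
Final line 2: cszg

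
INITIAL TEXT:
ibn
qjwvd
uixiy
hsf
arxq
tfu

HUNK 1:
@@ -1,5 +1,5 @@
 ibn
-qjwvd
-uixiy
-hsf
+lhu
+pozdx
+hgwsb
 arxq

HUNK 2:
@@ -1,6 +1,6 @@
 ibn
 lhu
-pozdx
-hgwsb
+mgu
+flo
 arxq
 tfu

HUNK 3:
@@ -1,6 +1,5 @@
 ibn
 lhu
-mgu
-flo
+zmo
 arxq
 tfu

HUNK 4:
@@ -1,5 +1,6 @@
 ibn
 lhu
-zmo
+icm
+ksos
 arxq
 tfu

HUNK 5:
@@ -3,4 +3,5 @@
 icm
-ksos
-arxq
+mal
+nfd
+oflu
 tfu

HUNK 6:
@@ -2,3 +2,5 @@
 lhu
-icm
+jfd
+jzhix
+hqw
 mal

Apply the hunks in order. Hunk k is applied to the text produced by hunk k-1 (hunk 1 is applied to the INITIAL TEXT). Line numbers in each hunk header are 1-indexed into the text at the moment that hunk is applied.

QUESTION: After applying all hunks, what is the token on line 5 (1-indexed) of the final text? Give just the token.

Hunk 1: at line 1 remove [qjwvd,uixiy,hsf] add [lhu,pozdx,hgwsb] -> 6 lines: ibn lhu pozdx hgwsb arxq tfu
Hunk 2: at line 1 remove [pozdx,hgwsb] add [mgu,flo] -> 6 lines: ibn lhu mgu flo arxq tfu
Hunk 3: at line 1 remove [mgu,flo] add [zmo] -> 5 lines: ibn lhu zmo arxq tfu
Hunk 4: at line 1 remove [zmo] add [icm,ksos] -> 6 lines: ibn lhu icm ksos arxq tfu
Hunk 5: at line 3 remove [ksos,arxq] add [mal,nfd,oflu] -> 7 lines: ibn lhu icm mal nfd oflu tfu
Hunk 6: at line 2 remove [icm] add [jfd,jzhix,hqw] -> 9 lines: ibn lhu jfd jzhix hqw mal nfd oflu tfu
Final line 5: hqw

Answer: hqw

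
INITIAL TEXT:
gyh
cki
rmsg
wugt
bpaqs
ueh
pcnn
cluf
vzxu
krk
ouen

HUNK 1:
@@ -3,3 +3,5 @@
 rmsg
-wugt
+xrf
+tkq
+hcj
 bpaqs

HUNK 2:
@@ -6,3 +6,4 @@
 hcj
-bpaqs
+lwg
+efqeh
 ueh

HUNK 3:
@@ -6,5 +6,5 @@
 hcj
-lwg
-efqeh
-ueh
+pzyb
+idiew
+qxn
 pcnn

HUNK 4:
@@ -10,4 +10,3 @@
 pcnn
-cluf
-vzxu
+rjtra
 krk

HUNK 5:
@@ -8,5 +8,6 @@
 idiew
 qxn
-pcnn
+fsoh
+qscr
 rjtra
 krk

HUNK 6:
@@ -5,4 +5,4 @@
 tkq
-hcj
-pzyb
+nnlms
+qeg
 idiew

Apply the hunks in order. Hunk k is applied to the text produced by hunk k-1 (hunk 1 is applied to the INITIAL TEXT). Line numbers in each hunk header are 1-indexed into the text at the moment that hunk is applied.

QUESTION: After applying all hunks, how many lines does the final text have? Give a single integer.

Hunk 1: at line 3 remove [wugt] add [xrf,tkq,hcj] -> 13 lines: gyh cki rmsg xrf tkq hcj bpaqs ueh pcnn cluf vzxu krk ouen
Hunk 2: at line 6 remove [bpaqs] add [lwg,efqeh] -> 14 lines: gyh cki rmsg xrf tkq hcj lwg efqeh ueh pcnn cluf vzxu krk ouen
Hunk 3: at line 6 remove [lwg,efqeh,ueh] add [pzyb,idiew,qxn] -> 14 lines: gyh cki rmsg xrf tkq hcj pzyb idiew qxn pcnn cluf vzxu krk ouen
Hunk 4: at line 10 remove [cluf,vzxu] add [rjtra] -> 13 lines: gyh cki rmsg xrf tkq hcj pzyb idiew qxn pcnn rjtra krk ouen
Hunk 5: at line 8 remove [pcnn] add [fsoh,qscr] -> 14 lines: gyh cki rmsg xrf tkq hcj pzyb idiew qxn fsoh qscr rjtra krk ouen
Hunk 6: at line 5 remove [hcj,pzyb] add [nnlms,qeg] -> 14 lines: gyh cki rmsg xrf tkq nnlms qeg idiew qxn fsoh qscr rjtra krk ouen
Final line count: 14

Answer: 14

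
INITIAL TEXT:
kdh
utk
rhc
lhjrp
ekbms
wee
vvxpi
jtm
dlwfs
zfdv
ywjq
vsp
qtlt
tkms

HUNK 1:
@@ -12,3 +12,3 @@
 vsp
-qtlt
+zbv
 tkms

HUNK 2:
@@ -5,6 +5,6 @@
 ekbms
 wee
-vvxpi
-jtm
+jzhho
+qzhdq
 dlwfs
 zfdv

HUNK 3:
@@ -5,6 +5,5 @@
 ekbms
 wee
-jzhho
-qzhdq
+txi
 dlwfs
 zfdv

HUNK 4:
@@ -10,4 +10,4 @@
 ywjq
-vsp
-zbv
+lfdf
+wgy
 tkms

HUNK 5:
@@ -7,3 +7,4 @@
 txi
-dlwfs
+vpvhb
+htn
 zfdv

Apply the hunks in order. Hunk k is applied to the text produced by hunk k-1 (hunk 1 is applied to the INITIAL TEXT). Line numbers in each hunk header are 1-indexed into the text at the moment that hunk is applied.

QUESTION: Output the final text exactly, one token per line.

Answer: kdh
utk
rhc
lhjrp
ekbms
wee
txi
vpvhb
htn
zfdv
ywjq
lfdf
wgy
tkms

Derivation:
Hunk 1: at line 12 remove [qtlt] add [zbv] -> 14 lines: kdh utk rhc lhjrp ekbms wee vvxpi jtm dlwfs zfdv ywjq vsp zbv tkms
Hunk 2: at line 5 remove [vvxpi,jtm] add [jzhho,qzhdq] -> 14 lines: kdh utk rhc lhjrp ekbms wee jzhho qzhdq dlwfs zfdv ywjq vsp zbv tkms
Hunk 3: at line 5 remove [jzhho,qzhdq] add [txi] -> 13 lines: kdh utk rhc lhjrp ekbms wee txi dlwfs zfdv ywjq vsp zbv tkms
Hunk 4: at line 10 remove [vsp,zbv] add [lfdf,wgy] -> 13 lines: kdh utk rhc lhjrp ekbms wee txi dlwfs zfdv ywjq lfdf wgy tkms
Hunk 5: at line 7 remove [dlwfs] add [vpvhb,htn] -> 14 lines: kdh utk rhc lhjrp ekbms wee txi vpvhb htn zfdv ywjq lfdf wgy tkms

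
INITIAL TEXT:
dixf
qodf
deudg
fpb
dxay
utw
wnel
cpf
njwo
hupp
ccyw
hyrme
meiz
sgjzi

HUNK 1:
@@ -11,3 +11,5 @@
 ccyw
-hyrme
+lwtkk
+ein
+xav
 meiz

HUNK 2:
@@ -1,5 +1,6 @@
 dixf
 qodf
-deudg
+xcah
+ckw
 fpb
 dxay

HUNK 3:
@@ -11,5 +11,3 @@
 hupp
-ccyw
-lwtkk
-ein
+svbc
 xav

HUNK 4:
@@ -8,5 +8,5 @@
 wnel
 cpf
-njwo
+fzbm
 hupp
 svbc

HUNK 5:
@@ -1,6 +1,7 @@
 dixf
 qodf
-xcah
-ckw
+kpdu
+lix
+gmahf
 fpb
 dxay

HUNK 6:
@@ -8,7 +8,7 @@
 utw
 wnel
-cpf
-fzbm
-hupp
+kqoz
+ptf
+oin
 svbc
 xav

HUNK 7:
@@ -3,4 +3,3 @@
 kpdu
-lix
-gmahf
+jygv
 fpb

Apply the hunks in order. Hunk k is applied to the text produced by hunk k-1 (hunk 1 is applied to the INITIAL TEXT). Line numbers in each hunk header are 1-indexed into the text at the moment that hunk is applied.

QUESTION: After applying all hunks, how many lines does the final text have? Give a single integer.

Hunk 1: at line 11 remove [hyrme] add [lwtkk,ein,xav] -> 16 lines: dixf qodf deudg fpb dxay utw wnel cpf njwo hupp ccyw lwtkk ein xav meiz sgjzi
Hunk 2: at line 1 remove [deudg] add [xcah,ckw] -> 17 lines: dixf qodf xcah ckw fpb dxay utw wnel cpf njwo hupp ccyw lwtkk ein xav meiz sgjzi
Hunk 3: at line 11 remove [ccyw,lwtkk,ein] add [svbc] -> 15 lines: dixf qodf xcah ckw fpb dxay utw wnel cpf njwo hupp svbc xav meiz sgjzi
Hunk 4: at line 8 remove [njwo] add [fzbm] -> 15 lines: dixf qodf xcah ckw fpb dxay utw wnel cpf fzbm hupp svbc xav meiz sgjzi
Hunk 5: at line 1 remove [xcah,ckw] add [kpdu,lix,gmahf] -> 16 lines: dixf qodf kpdu lix gmahf fpb dxay utw wnel cpf fzbm hupp svbc xav meiz sgjzi
Hunk 6: at line 8 remove [cpf,fzbm,hupp] add [kqoz,ptf,oin] -> 16 lines: dixf qodf kpdu lix gmahf fpb dxay utw wnel kqoz ptf oin svbc xav meiz sgjzi
Hunk 7: at line 3 remove [lix,gmahf] add [jygv] -> 15 lines: dixf qodf kpdu jygv fpb dxay utw wnel kqoz ptf oin svbc xav meiz sgjzi
Final line count: 15

Answer: 15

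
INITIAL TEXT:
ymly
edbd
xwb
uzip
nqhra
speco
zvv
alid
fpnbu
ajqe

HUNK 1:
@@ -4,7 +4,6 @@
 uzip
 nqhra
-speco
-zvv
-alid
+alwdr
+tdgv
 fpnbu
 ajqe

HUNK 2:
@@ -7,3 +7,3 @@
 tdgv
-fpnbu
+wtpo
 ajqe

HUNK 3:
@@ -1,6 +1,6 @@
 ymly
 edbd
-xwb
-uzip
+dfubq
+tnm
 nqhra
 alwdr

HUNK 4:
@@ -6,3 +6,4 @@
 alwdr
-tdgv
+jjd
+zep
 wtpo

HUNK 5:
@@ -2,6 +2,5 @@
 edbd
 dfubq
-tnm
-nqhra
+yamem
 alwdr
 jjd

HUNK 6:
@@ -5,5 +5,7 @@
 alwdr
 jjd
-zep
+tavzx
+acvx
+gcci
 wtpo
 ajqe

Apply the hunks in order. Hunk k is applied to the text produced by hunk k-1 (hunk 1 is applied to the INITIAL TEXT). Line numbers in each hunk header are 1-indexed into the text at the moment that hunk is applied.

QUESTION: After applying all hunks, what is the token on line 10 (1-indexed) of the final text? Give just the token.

Answer: wtpo

Derivation:
Hunk 1: at line 4 remove [speco,zvv,alid] add [alwdr,tdgv] -> 9 lines: ymly edbd xwb uzip nqhra alwdr tdgv fpnbu ajqe
Hunk 2: at line 7 remove [fpnbu] add [wtpo] -> 9 lines: ymly edbd xwb uzip nqhra alwdr tdgv wtpo ajqe
Hunk 3: at line 1 remove [xwb,uzip] add [dfubq,tnm] -> 9 lines: ymly edbd dfubq tnm nqhra alwdr tdgv wtpo ajqe
Hunk 4: at line 6 remove [tdgv] add [jjd,zep] -> 10 lines: ymly edbd dfubq tnm nqhra alwdr jjd zep wtpo ajqe
Hunk 5: at line 2 remove [tnm,nqhra] add [yamem] -> 9 lines: ymly edbd dfubq yamem alwdr jjd zep wtpo ajqe
Hunk 6: at line 5 remove [zep] add [tavzx,acvx,gcci] -> 11 lines: ymly edbd dfubq yamem alwdr jjd tavzx acvx gcci wtpo ajqe
Final line 10: wtpo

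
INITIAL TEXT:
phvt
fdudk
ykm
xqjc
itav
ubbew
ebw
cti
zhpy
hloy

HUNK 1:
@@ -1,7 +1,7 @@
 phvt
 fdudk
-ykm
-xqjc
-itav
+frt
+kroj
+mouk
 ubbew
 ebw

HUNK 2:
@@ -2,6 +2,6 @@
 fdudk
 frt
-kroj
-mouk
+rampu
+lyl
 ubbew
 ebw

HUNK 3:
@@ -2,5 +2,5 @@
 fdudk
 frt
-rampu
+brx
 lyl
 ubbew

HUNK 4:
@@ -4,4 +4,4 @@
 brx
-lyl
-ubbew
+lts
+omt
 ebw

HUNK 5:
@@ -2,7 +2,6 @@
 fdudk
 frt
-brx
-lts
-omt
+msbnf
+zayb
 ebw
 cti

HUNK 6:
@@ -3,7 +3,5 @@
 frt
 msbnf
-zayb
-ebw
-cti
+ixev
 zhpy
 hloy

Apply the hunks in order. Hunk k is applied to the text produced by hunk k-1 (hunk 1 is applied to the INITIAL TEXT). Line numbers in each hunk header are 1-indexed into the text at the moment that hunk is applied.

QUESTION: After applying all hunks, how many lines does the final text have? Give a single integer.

Answer: 7

Derivation:
Hunk 1: at line 1 remove [ykm,xqjc,itav] add [frt,kroj,mouk] -> 10 lines: phvt fdudk frt kroj mouk ubbew ebw cti zhpy hloy
Hunk 2: at line 2 remove [kroj,mouk] add [rampu,lyl] -> 10 lines: phvt fdudk frt rampu lyl ubbew ebw cti zhpy hloy
Hunk 3: at line 2 remove [rampu] add [brx] -> 10 lines: phvt fdudk frt brx lyl ubbew ebw cti zhpy hloy
Hunk 4: at line 4 remove [lyl,ubbew] add [lts,omt] -> 10 lines: phvt fdudk frt brx lts omt ebw cti zhpy hloy
Hunk 5: at line 2 remove [brx,lts,omt] add [msbnf,zayb] -> 9 lines: phvt fdudk frt msbnf zayb ebw cti zhpy hloy
Hunk 6: at line 3 remove [zayb,ebw,cti] add [ixev] -> 7 lines: phvt fdudk frt msbnf ixev zhpy hloy
Final line count: 7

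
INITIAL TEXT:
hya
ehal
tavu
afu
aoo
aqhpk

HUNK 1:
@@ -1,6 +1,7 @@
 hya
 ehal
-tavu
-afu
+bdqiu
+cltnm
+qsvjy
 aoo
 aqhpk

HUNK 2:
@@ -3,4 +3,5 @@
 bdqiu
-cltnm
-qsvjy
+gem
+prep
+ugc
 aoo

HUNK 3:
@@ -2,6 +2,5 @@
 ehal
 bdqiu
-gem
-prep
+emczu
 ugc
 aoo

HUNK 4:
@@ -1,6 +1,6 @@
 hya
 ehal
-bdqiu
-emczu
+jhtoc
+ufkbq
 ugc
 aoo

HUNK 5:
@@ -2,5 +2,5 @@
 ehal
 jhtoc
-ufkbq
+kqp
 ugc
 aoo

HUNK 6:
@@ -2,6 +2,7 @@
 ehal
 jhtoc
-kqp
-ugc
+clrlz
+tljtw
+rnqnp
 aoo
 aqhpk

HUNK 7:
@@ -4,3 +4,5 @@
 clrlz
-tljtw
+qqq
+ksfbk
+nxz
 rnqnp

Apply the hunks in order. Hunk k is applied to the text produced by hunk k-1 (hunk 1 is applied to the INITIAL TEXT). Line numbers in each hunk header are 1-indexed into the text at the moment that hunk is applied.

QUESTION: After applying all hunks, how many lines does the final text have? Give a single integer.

Answer: 10

Derivation:
Hunk 1: at line 1 remove [tavu,afu] add [bdqiu,cltnm,qsvjy] -> 7 lines: hya ehal bdqiu cltnm qsvjy aoo aqhpk
Hunk 2: at line 3 remove [cltnm,qsvjy] add [gem,prep,ugc] -> 8 lines: hya ehal bdqiu gem prep ugc aoo aqhpk
Hunk 3: at line 2 remove [gem,prep] add [emczu] -> 7 lines: hya ehal bdqiu emczu ugc aoo aqhpk
Hunk 4: at line 1 remove [bdqiu,emczu] add [jhtoc,ufkbq] -> 7 lines: hya ehal jhtoc ufkbq ugc aoo aqhpk
Hunk 5: at line 2 remove [ufkbq] add [kqp] -> 7 lines: hya ehal jhtoc kqp ugc aoo aqhpk
Hunk 6: at line 2 remove [kqp,ugc] add [clrlz,tljtw,rnqnp] -> 8 lines: hya ehal jhtoc clrlz tljtw rnqnp aoo aqhpk
Hunk 7: at line 4 remove [tljtw] add [qqq,ksfbk,nxz] -> 10 lines: hya ehal jhtoc clrlz qqq ksfbk nxz rnqnp aoo aqhpk
Final line count: 10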